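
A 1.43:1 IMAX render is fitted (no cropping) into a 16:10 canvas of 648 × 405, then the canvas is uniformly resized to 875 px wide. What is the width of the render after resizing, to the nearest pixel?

782 px

In the 648×405 frame the render fills the height: width = 405 × 1.430 ≈ 579.15 px.
The frame scales by 875/648 = 1.3503; 579.15 × 1.3503 ≈ 782.03 px.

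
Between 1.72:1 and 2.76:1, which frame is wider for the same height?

1.72 and 2.76; 2.76 > 1.72.

2.76:1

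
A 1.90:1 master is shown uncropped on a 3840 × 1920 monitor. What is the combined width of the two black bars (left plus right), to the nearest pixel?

Since 1.900 < 2.000, the master is height-limited.
Content width = 1920 × 1.900 ≈ 3648.00 px.
Leftover width: 3840 − 3648.00 = 192.00 px.

192 px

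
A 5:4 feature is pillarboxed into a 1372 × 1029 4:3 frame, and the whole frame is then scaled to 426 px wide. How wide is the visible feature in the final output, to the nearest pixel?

399 px

Fitted into 1372×1029, the feature spans the height; its width is 1029 × 5/4 ≈ 1286.25 px.
Resizing to 426 px wide multiplies everything by 0.3105: 1286.25 → 399.38 px.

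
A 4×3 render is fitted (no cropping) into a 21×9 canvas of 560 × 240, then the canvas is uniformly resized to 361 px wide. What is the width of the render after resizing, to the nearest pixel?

206 px

Fitted into 560×240, the render spans the height; its width is 240 × 4/3 ≈ 320.00 px.
Resizing to 361 px wide multiplies everything by 0.6446: 320.00 → 206.29 px.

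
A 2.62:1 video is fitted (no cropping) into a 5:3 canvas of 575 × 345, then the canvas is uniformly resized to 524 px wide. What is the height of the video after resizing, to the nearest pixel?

Fitted into 575×345, the video spans the width; its height is 575 / 2.620 ≈ 219.47 px.
Resizing to 524 px wide multiplies everything by 0.9113: 219.47 → 200.00 px.

200 px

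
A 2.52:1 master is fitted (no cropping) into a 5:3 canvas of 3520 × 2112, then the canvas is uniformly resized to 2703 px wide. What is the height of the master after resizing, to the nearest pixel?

At 3520×2112 the master is width-limited, so height = 3520 / 2.520 ≈ 1396.83 px.
Resizing to 2703 px wide multiplies everything by 0.7679: 1396.83 → 1072.62 px.

1073 px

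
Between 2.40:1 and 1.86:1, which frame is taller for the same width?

2.4 and 1.86; 2.4 > 1.86. The smaller width-to-height ratio is the taller frame.

1.86:1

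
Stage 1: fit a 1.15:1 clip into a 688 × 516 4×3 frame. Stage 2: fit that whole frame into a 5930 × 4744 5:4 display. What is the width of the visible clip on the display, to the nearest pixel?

Inside the 688×516 canvas the clip is height-limited at 593.40 × 516.00.
4×3 in 5930×4744: fills the width, so the intermediate becomes 5930.00 × 4447.50 — a scale of ×8.6192.
Applying the same ×8.6192: 593.40 → 5114.62.

5115 px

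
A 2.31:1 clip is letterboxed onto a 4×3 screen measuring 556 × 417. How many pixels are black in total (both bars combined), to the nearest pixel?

98027 pixels

2.31:1 is wider than 4×3, so it spans the full width.
That makes the image 240.6926 px tall (556 / 2.310).
Leftover height: 417 − 240.6926 = 176.3074 px.
Bar area = 176.3074 × 556 ≈ 98027 px.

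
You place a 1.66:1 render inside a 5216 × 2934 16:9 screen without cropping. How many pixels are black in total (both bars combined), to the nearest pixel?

1.66:1 (1.660) < 16:9 (1.778), so the render fills the height.
That makes the image 4870.4400 px wide (2934 × 1.660).
Black = 5216 − 4870.4400 = 345.5600 px.
Across the 2934-px span: 345.5600 × 2934 ≈ 1013873 px.

1013873 pixels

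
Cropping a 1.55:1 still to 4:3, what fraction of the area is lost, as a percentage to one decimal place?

Going from 1.55:1 to 4:3 means cutting width while keeping height.
Fraction kept = (1.333)/(1.550) ≈ 86.02%, so 13.98% is lost.

14.0%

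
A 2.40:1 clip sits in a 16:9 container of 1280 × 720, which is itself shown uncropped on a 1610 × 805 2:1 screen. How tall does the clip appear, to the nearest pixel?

596 px

2.40:1 in 1280×720: fills the width, so the clip is 1280.00 × 533.33.
16:9 in 1610×805: fills the height, so the intermediate becomes 1431.11 × 805.00 — a scale of ×1.1181.
The clip scales with it: height 533.33 × 1.1181 ≈ 596.30.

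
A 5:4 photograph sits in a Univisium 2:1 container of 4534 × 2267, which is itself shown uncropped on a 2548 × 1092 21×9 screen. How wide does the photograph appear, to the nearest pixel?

First fit — 5:4 into 4534×2267 spans the height: 2833.75 × 2267.00.
Univisium 2:1 in 2548×1092: fills the height, so the intermediate becomes 2184.00 × 1092.00 — a scale of ×0.4817.
The photograph scales with it: width 2833.75 × 0.4817 ≈ 1365.00.

1365 px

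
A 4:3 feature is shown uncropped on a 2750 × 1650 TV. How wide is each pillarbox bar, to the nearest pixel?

275 px

4:3 is narrower than 5:3, so it spans the full height.
The feature is 1650 × 4/3 ≈ 2200.00 px wide.
Leftover width: 2750 − 2200.00 = 550.00 px → 275.00 each side.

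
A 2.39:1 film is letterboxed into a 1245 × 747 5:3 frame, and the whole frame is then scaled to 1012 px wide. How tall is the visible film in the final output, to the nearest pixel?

423 px

In the 1245×747 frame the film fills the width: height = 1245 / 2.390 ≈ 520.92 px.
The frame scales by 1012/1245 = 0.8129; 520.92 × 0.8129 ≈ 423.43 px.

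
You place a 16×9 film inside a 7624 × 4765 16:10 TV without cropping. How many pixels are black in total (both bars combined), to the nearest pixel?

Since 1.778 > 1.600, the film is width-limited.
That makes the image 4288.5000 px tall (7624 × 9/16).
Leftover height: 4765 − 4288.5000 = 476.5000 px.
Bar area = 476.5000 × 7624 ≈ 3632836 px.

3632836 pixels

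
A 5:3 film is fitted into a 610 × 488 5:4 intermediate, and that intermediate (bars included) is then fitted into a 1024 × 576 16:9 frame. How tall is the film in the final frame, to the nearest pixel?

432 px

Inside the 610×488 canvas the film is width-limited at 610.00 × 366.00.
Second fit — the 5:4 canvas into 1024×576 spans the height: 720.00 × 576.00 (×1.1803 from 610×488).
The film scales with it: height 366.00 × 1.1803 ≈ 432.00.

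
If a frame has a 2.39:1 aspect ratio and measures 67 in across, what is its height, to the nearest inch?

67 / 2.390 = 28.03.

28 in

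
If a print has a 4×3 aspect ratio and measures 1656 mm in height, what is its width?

2208 mm

1656 / 3 × 4 = 2208.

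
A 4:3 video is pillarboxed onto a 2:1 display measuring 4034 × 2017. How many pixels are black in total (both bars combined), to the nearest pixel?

2712193 pixels

4:3 (1.333) < 2:1 (2.000), so the video fills the height.
Content width = 2017 × 4/3 ≈ 2689.3333 px.
Black = 4034 − 2689.3333 = 1344.6667 px.
Bar area = 1344.6667 × 2017 ≈ 2712193 px.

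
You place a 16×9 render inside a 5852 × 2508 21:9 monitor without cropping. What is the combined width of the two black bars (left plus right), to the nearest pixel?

1393 px

Since 1.778 < 2.333, the render is height-limited.
The render is 2508 × 16/9 ≈ 4458.67 px wide.
Black = 5852 − 4458.67 = 1393.33 px.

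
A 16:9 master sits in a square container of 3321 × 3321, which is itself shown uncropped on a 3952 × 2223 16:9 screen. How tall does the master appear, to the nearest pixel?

1250 px

First fit — 16:9 into 3321×3321 spans the width: 3321.00 × 1868.06.
square in 3952×2223: fills the height, so the intermediate becomes 2223.00 × 2223.00 — a scale of ×0.6694.
Applying the same ×0.6694: 1868.06 → 1250.44.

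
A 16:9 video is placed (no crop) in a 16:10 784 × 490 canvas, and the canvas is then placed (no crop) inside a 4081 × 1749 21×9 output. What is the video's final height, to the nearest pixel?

16:9 in 784×490: fills the width, so the video is 784.00 × 441.00.
16:10 in 4081×1749: fills the height, so the intermediate becomes 2798.40 × 1749.00 — a scale of ×3.5694.
The video scales with it: height 441.00 × 3.5694 ≈ 1574.10.

1574 px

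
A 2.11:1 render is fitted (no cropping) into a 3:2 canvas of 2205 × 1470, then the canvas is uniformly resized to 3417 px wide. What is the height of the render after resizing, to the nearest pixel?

At 2205×1470 the render is width-limited, so height = 2205 / 2.110 ≈ 1045.02 px.
Scaling 2205 → 3417 is ×1.5497, so the height becomes 1045.02 × 1.5497 ≈ 1619.43 px.

1619 px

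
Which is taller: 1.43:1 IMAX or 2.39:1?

1.43:1 IMAX

1.43 and 2.39; 2.39 > 1.43. The smaller width-to-height ratio is the taller frame.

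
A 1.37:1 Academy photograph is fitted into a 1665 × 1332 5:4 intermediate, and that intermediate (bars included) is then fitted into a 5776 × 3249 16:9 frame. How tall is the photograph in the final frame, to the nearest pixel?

1.37:1 Academy in 1665×1332: fills the width, so the photograph is 1665.00 × 1215.33.
The 5:4 canvas is height-limited in 5776×3249, giving 4061.25 × 3249.00; scale factor 2.4392.
Applying the same ×2.4392: 1215.33 → 2964.42.

2964 px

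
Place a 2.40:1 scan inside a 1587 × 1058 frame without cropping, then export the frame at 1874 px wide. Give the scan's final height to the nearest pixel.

781 px

Fitted into 1587×1058, the scan spans the width; its height is 1587 / 2.400 ≈ 661.25 px.
The frame scales by 1874/1587 = 1.1808; 661.25 × 1.1808 ≈ 780.83 px.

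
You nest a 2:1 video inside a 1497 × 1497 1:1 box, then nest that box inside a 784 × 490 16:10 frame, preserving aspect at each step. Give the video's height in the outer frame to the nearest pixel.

245 px

First fit — 2:1 into 1497×1497 spans the width: 1497.00 × 748.50.
The 1:1 canvas is height-limited in 784×490, giving 490.00 × 490.00; scale factor 0.3273.
Applying the same ×0.3273: 748.50 → 245.00.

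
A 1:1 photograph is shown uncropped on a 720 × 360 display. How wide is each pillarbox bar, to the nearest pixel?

180 px

1:1 (1.000) < 2:1 (2.000), so the photograph fills the height.
Content width = 360 × 1/1 ≈ 360.00 px.
Leftover width: 720 − 360.00 = 360.00 px → 180.00 each side.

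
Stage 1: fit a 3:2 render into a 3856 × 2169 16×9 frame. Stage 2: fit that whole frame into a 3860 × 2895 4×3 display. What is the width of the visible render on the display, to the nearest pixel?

3257 px

3:2 in 3856×2169: fills the height, so the render is 3253.50 × 2169.00.
The 16×9 canvas is width-limited in 3860×2895, giving 3860.00 × 2171.25; scale factor 1.0010.
The render scales with it: width 3253.50 × 1.0010 ≈ 3256.88.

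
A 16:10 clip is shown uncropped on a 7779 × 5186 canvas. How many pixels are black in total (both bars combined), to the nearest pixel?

16:10 is wider than 3×2, so it spans the full width.
The clip is 7779 × 10/16 ≈ 4861.8750 px tall.
Leftover height: 5186 − 4861.8750 = 324.1250 px.
Bar area = 324.1250 × 7779 ≈ 2521368 px.

2521368 pixels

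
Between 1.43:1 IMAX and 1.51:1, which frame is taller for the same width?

1.43 and 1.51; 1.51 > 1.43. The smaller width-to-height ratio is the taller frame.

1.43:1 IMAX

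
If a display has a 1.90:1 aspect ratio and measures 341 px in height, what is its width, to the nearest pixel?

648 px

Width = 341 × 1.900 = 647.90.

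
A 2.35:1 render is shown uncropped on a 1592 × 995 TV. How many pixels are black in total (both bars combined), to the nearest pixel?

2.35:1 is wider than 16×10, so it spans the full width.
Content height = 1592 / 2.350 ≈ 677.4468 px.
Leftover height: 995 − 677.4468 = 317.5532 px.
That's 317.5532 × 1592 ≈ 505545 black pixels.

505545 pixels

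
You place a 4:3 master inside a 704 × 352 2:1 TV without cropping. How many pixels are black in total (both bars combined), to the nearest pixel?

82603 pixels

4:3 is narrower than 2:1, so it spans the full height.
Content width = 352 × 4/3 ≈ 469.3333 px.
704 − 469.3333 = 234.6667 px of bars.
Across the 352-px span: 234.6667 × 352 ≈ 82603 px.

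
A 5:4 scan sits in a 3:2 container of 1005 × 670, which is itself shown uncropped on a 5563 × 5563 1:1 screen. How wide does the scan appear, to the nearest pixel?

4636 px

Inside the 1005×670 canvas the scan is height-limited at 837.50 × 670.00.
The 3:2 canvas is width-limited in 5563×5563, giving 5563.00 × 3708.67; scale factor 5.5353.
So the scan's width is 837.50 × 5.5353 ≈ 4635.83.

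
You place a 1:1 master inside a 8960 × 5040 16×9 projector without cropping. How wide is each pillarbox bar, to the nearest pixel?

1960 px

1:1 is narrower than 16×9, so it spans the full height.
The master is 5040 × 1/1 ≈ 5040.00 px wide.
Black = 8960 − 5040.00 = 3920.00 px, or 1960.00 per bar.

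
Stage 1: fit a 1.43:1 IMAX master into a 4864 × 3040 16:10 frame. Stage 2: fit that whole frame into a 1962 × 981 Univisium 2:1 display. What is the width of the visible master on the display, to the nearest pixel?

1403 px

First fit — 1.43:1 IMAX into 4864×3040 spans the height: 4347.20 × 3040.00.
16:10 in 1962×981: fills the height, so the intermediate becomes 1569.60 × 981.00 — a scale of ×0.3227.
So the master's width is 4347.20 × 0.3227 ≈ 1402.83.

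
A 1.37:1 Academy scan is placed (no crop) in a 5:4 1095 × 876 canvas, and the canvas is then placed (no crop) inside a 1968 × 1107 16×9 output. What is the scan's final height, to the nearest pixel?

1010 px

1.37:1 Academy in 1095×876: fills the width, so the scan is 1095.00 × 799.27.
The 5:4 canvas is height-limited in 1968×1107, giving 1383.75 × 1107.00; scale factor 1.2637.
Applying the same ×1.2637: 799.27 → 1010.04.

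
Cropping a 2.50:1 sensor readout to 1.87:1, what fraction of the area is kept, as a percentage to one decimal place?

74.8%

The height stays; only width is cut (since 1.87:1 is narrower than 2.50:1).
Fraction kept = (1.870)/(2.500) ≈ 74.80%.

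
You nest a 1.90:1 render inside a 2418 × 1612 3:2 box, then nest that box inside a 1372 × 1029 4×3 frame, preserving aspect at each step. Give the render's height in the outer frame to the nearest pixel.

722 px

Inside the 2418×1612 canvas the render is width-limited at 2418.00 × 1272.63.
3:2 in 1372×1029: fills the width, so the intermediate becomes 1372.00 × 914.67 — a scale of ×0.5674.
So the render's height is 1272.63 × 0.5674 ≈ 722.11.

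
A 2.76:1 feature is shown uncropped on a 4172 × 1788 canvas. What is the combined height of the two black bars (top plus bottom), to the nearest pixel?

276 px

2.76:1 (2.760) > 21:9 (2.333), so the feature fills the width.
That makes the image 1511.59 px tall (4172 / 2.760).
Black = 1788 − 1511.59 = 276.41 px.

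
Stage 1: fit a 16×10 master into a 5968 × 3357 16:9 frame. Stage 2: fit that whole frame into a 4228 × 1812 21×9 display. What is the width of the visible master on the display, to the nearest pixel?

2899 px

First fit — 16×10 into 5968×3357 spans the height: 5371.20 × 3357.00.
Second fit — the 16:9 canvas into 4228×1812 spans the height: 3221.33 × 1812.00 (×0.5398 from 5968×3357).
Applying the same ×0.5398: 5371.20 → 2899.20.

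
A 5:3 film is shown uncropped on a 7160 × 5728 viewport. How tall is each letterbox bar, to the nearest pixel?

716 px

5:3 is wider than 5:4, so it spans the full width.
That makes the image 4296.00 px tall (7160 × 3/5).
5728 − 4296.00 = 1432.00 px of bars (716.00 each).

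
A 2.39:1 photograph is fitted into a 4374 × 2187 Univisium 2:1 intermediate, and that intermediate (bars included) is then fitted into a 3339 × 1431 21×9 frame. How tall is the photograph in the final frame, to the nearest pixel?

1197 px

Inside the 4374×2187 canvas the photograph is width-limited at 4374.00 × 1830.13.
Second fit — the Univisium 2:1 canvas into 3339×1431 spans the height: 2862.00 × 1431.00 (×0.6543 from 4374×2187).
The photograph scales with it: height 1830.13 × 0.6543 ≈ 1197.49.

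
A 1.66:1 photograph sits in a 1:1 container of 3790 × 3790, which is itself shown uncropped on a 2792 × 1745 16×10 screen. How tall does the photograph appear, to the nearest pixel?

1051 px

1.66:1 in 3790×3790: fills the width, so the photograph is 3790.00 × 2283.13.
1:1 in 2792×1745: fills the height, so the intermediate becomes 1745.00 × 1745.00 — a scale of ×0.4604.
Applying the same ×0.4604: 2283.13 → 1051.20.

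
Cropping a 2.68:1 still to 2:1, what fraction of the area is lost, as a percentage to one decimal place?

25.4%

Going from 2.68:1 to 2:1 means cutting width while keeping height.
Fraction kept = (2.000)/(2.680) ≈ 74.63%, so 25.37% is lost.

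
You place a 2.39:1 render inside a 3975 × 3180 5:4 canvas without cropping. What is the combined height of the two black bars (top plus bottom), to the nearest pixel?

1517 px

2.39:1 (2.390) > 5:4 (1.250), so the render fills the width.
Content height = 3975 / 2.390 ≈ 1663.18 px.
Leftover height: 3180 − 1663.18 = 1516.82 px.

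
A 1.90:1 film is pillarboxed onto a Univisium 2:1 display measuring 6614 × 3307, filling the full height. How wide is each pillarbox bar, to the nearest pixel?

Content width = 3307 × 1.900 ≈ 6283.30 px.
6614 − 6283.30 = 330.70 px of bars (165.35 each).

165 px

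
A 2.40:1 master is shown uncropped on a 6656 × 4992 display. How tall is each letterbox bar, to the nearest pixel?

1109 px

2.40:1 is wider than 4:3, so it spans the full width.
The master is 6656 / 2.400 ≈ 2773.33 px tall.
Leftover height: 4992 − 2773.33 = 2218.67 px → 1109.33 each side.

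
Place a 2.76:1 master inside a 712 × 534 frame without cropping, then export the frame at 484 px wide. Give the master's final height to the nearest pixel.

175 px

Fitted into 712×534, the master spans the width; its height is 712 / 2.760 ≈ 257.97 px.
Scaling 712 → 484 is ×0.6798, so the height becomes 257.97 × 0.6798 ≈ 175.36 px.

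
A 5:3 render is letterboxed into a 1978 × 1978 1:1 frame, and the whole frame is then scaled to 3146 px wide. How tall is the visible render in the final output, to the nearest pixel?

Fitted into 1978×1978, the render spans the width; its height is 1978 × 3/5 ≈ 1186.80 px.
Scaling 1978 → 3146 is ×1.5905, so the height becomes 1186.80 × 1.5905 ≈ 1887.60 px.

1888 px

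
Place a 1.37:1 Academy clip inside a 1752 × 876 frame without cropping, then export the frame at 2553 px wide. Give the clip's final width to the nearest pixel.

At 1752×876 the clip is height-limited, so width = 876 × 1.370 ≈ 1200.12 px.
Scaling 1752 → 2553 is ×1.4572, so the width becomes 1200.12 × 1.4572 ≈ 1748.81 px.

1749 px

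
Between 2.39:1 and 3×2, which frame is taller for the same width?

3×2

2.39 and 3×2 = 1.5; 2.39 > 1.5. The smaller width-to-height ratio is the taller frame.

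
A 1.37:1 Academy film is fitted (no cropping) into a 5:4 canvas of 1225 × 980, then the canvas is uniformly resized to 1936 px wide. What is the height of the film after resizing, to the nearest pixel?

In the 1225×980 frame the film fills the width: height = 1225 / 1.370 ≈ 894.16 px.
Resizing to 1936 px wide multiplies everything by 1.5804: 894.16 → 1413.14 px.

1413 px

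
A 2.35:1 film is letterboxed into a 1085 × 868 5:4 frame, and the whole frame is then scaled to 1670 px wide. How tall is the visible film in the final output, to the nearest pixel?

711 px

Fitted into 1085×868, the film spans the width; its height is 1085 / 2.350 ≈ 461.70 px.
Scaling 1085 → 1670 is ×1.5392, so the height becomes 461.70 × 1.5392 ≈ 710.64 px.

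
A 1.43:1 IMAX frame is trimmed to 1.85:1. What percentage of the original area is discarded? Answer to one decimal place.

1.85:1 is wider than 1.43:1 IMAX, so the crop keeps the full width and trims the height.
Area ratio = (1.430)/(1.850) = 77.30%; the remaining 22.70% is cropped out.

22.7%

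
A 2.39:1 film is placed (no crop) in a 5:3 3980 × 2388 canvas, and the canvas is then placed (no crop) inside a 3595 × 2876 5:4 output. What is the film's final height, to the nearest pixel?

2.39:1 in 3980×2388: fills the width, so the film is 3980.00 × 1665.27.
Second fit — the 5:3 canvas into 3595×2876 spans the width: 3595.00 × 2157.00 (×0.9033 from 3980×2388).
So the film's height is 1665.27 × 0.9033 ≈ 1504.18.

1504 px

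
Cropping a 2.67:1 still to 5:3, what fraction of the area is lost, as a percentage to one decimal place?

37.6%

Going from 2.67:1 to 5:3 means cutting width while keeping height.
Fraction kept = (1.667)/(2.670) ≈ 62.42%, so 37.58% is lost.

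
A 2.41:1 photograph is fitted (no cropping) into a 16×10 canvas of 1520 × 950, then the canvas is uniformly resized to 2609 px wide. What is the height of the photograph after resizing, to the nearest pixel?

Fitted into 1520×950, the photograph spans the width; its height is 1520 / 2.410 ≈ 630.71 px.
Scaling 1520 → 2609 is ×1.7164, so the height becomes 630.71 × 1.7164 ≈ 1082.57 px.

1083 px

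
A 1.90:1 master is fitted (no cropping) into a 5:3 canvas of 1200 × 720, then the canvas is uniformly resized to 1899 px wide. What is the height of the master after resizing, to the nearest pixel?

At 1200×720 the master is width-limited, so height = 1200 / 1.900 ≈ 631.58 px.
Resizing to 1899 px wide multiplies everything by 1.5825: 631.58 → 999.47 px.

999 px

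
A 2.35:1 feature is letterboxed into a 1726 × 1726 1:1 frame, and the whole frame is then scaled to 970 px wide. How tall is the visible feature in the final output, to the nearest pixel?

Fitted into 1726×1726, the feature spans the width; its height is 1726 / 2.350 ≈ 734.47 px.
Resizing to 970 px wide multiplies everything by 0.5620: 734.47 → 412.77 px.

413 px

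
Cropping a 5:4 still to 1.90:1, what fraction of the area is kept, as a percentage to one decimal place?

Going from 5:4 to 1.90:1 means cutting height while keeping width.
Area ratio = (1.250)/(1.900) = 65.79% retained.

65.8%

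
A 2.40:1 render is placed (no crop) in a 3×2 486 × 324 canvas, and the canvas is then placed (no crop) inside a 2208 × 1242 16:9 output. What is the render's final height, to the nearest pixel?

776 px

2.40:1 in 486×324: fills the width, so the render is 486.00 × 202.50.
The 3×2 canvas is height-limited in 2208×1242, giving 1863.00 × 1242.00; scale factor 3.8333.
The render scales with it: height 202.50 × 3.8333 ≈ 776.25.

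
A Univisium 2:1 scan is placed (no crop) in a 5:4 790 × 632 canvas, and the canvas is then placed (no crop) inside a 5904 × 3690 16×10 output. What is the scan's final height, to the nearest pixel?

2306 px

Univisium 2:1 in 790×632: fills the width, so the scan is 790.00 × 395.00.
5:4 in 5904×3690: fills the height, so the intermediate becomes 4612.50 × 3690.00 — a scale of ×5.8386.
The scan scales with it: height 395.00 × 5.8386 ≈ 2306.25.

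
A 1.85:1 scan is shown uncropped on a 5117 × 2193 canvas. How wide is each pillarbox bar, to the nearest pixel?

1.85:1 is narrower than 21:9, so it spans the full height.
That makes the image 4057.05 px wide (2193 × 1.850).
Black = 5117 − 4057.05 = 1059.95 px, or 529.98 per bar.

530 px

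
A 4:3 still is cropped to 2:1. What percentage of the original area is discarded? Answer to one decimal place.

The width stays; only height is cut (since 2:1 is wider than 4:3).
Area ratio = (1.333)/(2.000) = 66.67%; the remaining 33.33% is cropped out.

33.3%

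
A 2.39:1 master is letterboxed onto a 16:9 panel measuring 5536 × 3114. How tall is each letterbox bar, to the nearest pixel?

399 px

2.39:1 (2.390) > 16:9 (1.778), so the master fills the width.
That makes the image 2316.32 px tall (5536 / 2.390).
Black = 3114 − 2316.32 = 797.68 px, or 398.84 per bar.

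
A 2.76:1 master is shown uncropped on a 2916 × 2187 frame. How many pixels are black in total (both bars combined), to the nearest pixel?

3296475 pixels

2.76:1 is wider than 4×3, so it spans the full width.
The master is 2916 / 2.760 ≈ 1056.5217 px tall.
2187 − 1056.5217 = 1130.4783 px of bars.
Bar area = 1130.4783 × 2916 ≈ 3296475 px.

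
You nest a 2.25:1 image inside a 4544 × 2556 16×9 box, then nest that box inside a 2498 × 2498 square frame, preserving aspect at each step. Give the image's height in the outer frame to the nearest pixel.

Inside the 4544×2556 canvas the image is width-limited at 4544.00 × 2019.56.
Second fit — the 16×9 canvas into 2498×2498 spans the width: 2498.00 × 1405.12 (×0.5497 from 4544×2556).
So the image's height is 2019.56 × 0.5497 ≈ 1110.22.

1110 px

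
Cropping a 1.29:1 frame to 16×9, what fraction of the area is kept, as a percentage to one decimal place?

The width stays; only height is cut (since 16×9 is wider than 1.29:1).
Area ratio = (1.290)/(1.778) = 72.56% retained.

72.6%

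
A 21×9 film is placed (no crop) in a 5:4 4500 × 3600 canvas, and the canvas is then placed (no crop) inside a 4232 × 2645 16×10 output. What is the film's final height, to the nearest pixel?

1417 px

First fit — 21×9 into 4500×3600 spans the width: 4500.00 × 1928.57.
Second fit — the 5:4 canvas into 4232×2645 spans the height: 3306.25 × 2645.00 (×0.7347 from 4500×3600).
So the film's height is 1928.57 × 0.7347 ≈ 1416.96.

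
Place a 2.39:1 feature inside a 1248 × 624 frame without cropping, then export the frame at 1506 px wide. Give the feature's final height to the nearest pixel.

Fitted into 1248×624, the feature spans the width; its height is 1248 / 2.390 ≈ 522.18 px.
Resizing to 1506 px wide multiplies everything by 1.2067: 522.18 → 630.13 px.

630 px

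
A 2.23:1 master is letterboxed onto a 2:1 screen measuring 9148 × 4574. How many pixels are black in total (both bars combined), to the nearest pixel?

4315641 pixels

2.23:1 (2.230) > 2:1 (2.000), so the master fills the width.
That makes the image 4102.2422 px tall (9148 / 2.230).
Black = 4574 − 4102.2422 = 471.7578 px.
Across the 9148-px span: 471.7578 × 9148 ≈ 4315641 px.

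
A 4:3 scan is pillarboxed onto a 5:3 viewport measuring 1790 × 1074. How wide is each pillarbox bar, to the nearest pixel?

179 px

Since 1.333 < 1.667, the scan is height-limited.
Content width = 1074 × 4/3 ≈ 1432.00 px.
1790 − 1432.00 = 358.00 px of bars (179.00 each).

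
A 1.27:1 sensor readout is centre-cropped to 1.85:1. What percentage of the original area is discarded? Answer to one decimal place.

31.4%

The width stays; only height is cut (since 1.85:1 is wider than 1.27:1).
(1.270)/(1.850) ≈ 0.686 of the area survives, leaving 31.35% discarded.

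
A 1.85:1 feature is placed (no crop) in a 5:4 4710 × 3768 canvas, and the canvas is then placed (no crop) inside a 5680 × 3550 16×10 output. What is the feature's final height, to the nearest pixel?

1.85:1 in 4710×3768: fills the width, so the feature is 4710.00 × 2545.95.
5:4 in 5680×3550: fills the height, so the intermediate becomes 4437.50 × 3550.00 — a scale of ×0.9421.
Applying the same ×0.9421: 2545.95 → 2398.65.

2399 px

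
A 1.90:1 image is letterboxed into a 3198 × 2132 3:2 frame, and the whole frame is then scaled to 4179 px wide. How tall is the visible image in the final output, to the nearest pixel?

Fitted into 3198×2132, the image spans the width; its height is 3198 / 1.900 ≈ 1683.16 px.
Resizing to 4179 px wide multiplies everything by 1.3068: 1683.16 → 2199.47 px.

2199 px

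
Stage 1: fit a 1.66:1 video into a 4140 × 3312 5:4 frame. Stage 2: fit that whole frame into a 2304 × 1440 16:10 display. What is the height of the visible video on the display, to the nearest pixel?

1.66:1 in 4140×3312: fills the width, so the video is 4140.00 × 2493.98.
5:4 in 2304×1440: fills the height, so the intermediate becomes 1800.00 × 1440.00 — a scale of ×0.4348.
So the video's height is 2493.98 × 0.4348 ≈ 1084.34.

1084 px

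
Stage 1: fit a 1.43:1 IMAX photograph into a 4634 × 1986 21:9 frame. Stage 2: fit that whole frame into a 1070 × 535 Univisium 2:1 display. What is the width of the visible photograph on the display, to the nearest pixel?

656 px

First fit — 1.43:1 IMAX into 4634×1986 spans the height: 2839.98 × 1986.00.
The 21:9 canvas is width-limited in 1070×535, giving 1070.00 × 458.57; scale factor 0.2309.
So the photograph's width is 2839.98 × 0.2309 ≈ 655.76.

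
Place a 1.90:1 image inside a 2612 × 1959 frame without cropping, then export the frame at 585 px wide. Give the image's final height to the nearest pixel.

In the 2612×1959 frame the image fills the width: height = 2612 / 1.900 ≈ 1374.74 px.
Resizing to 585 px wide multiplies everything by 0.2240: 1374.74 → 307.89 px.

308 px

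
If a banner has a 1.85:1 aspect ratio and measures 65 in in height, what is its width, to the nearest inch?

At 1.85:1, 65 × 1.850 ≈ 120.25.

120 in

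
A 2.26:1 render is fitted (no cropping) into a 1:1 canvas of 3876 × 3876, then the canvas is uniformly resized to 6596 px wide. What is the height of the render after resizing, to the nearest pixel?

2919 px

Fitted into 3876×3876, the render spans the width; its height is 3876 / 2.260 ≈ 1715.04 px.
Scaling 3876 → 6596 is ×1.7018, so the height becomes 1715.04 × 1.7018 ≈ 2918.58 px.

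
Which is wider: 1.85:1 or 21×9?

21×9

1.85 and 21×9 = 2.333; 2.333 > 1.85.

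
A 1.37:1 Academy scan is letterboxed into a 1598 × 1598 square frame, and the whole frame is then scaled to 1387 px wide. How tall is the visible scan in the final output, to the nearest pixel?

At 1598×1598 the scan is width-limited, so height = 1598 / 1.370 ≈ 1166.42 px.
Resizing to 1387 px wide multiplies everything by 0.8680: 1166.42 → 1012.41 px.

1012 px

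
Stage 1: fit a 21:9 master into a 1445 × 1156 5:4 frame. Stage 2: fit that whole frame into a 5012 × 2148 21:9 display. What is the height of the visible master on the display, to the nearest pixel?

21:9 in 1445×1156: fills the width, so the master is 1445.00 × 619.29.
5:4 in 5012×2148: fills the height, so the intermediate becomes 2685.00 × 2148.00 — a scale of ×1.8581.
Applying the same ×1.8581: 619.29 → 1150.71.

1151 px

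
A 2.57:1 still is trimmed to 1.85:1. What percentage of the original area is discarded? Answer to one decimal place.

1.85:1 is narrower than 2.57:1, so the crop keeps the full height and trims the width.
(1.850)/(2.570) ≈ 0.720 of the area survives, leaving 28.02% discarded.

28.0%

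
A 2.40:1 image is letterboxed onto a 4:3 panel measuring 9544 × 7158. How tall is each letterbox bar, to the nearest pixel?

1591 px

Since 2.400 > 1.333, the image is width-limited.
That makes the image 3976.67 px tall (9544 / 2.400).
7158 − 3976.67 = 3181.33 px of bars (1590.67 each).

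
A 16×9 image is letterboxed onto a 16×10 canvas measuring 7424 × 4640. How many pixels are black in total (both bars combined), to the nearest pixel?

Since 1.778 > 1.600, the image is width-limited.
The image is 7424 × 9/16 ≈ 4176.0000 px tall.
Black = 4640 − 4176.0000 = 464.0000 px.
That's 464.0000 × 7424 ≈ 3444736 black pixels.

3444736 pixels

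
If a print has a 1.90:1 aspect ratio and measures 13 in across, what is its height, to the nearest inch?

Height = 13 / 1.900 = 6.84.

7 in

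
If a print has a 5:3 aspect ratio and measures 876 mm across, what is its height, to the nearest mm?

526 mm

876 × 3/5 = 525.60.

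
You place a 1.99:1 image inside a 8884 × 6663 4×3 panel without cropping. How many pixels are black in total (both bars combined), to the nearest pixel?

1.99:1 is wider than 4×3, so it spans the full width.
The image is 8884 / 1.990 ≈ 4464.3216 px tall.
Black = 6663 − 4464.3216 = 2198.6784 px.
Across the 8884-px span: 2198.6784 × 8884 ≈ 19533059 px.

19533059 pixels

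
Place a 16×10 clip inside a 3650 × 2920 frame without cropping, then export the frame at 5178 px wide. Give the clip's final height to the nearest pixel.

At 3650×2920 the clip is width-limited, so height = 3650 × 10/16 ≈ 2281.25 px.
Scaling 3650 → 5178 is ×1.4186, so the height becomes 2281.25 × 1.4186 ≈ 3236.25 px.

3236 px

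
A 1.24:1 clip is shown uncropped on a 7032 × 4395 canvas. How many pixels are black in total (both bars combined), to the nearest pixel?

6953769 pixels

1.24:1 is narrower than 16:10, so it spans the full height.
The clip is 4395 × 1.240 ≈ 5449.8000 px wide.
Leftover width: 7032 − 5449.8000 = 1582.2000 px.
Across the 4395-px span: 1582.2000 × 4395 ≈ 6953769 px.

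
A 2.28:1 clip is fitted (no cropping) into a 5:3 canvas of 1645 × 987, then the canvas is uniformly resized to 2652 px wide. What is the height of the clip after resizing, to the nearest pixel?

At 1645×987 the clip is width-limited, so height = 1645 / 2.280 ≈ 721.49 px.
Resizing to 2652 px wide multiplies everything by 1.6122: 721.49 → 1163.16 px.

1163 px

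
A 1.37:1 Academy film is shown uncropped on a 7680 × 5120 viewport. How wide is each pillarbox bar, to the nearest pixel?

333 px

1.37:1 Academy (1.370) < 3×2 (1.500), so the film fills the height.
Content width = 5120 × 1.370 ≈ 7014.40 px.
Leftover width: 7680 − 7014.40 = 665.60 px → 332.80 each side.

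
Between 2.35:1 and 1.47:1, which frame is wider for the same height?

2.35 and 1.47; 2.35 > 1.47.

2.35:1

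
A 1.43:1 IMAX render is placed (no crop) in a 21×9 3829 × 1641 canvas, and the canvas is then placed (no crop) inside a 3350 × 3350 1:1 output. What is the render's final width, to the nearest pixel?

Inside the 3829×1641 canvas the render is height-limited at 2346.63 × 1641.00.
21×9 in 3350×3350: fills the width, so the intermediate becomes 3350.00 × 1435.71 — a scale of ×0.8749.
So the render's width is 2346.63 × 0.8749 ≈ 2053.07.

2053 px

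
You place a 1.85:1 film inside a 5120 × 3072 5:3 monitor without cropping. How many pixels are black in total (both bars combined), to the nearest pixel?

1.85:1 is wider than 5:3, so it spans the full width.
Content height = 5120 / 1.850 ≈ 2767.5676 px.
Black = 3072 − 2767.5676 = 304.4324 px.
Across the 5120-px span: 304.4324 × 5120 ≈ 1558694 px.

1558694 pixels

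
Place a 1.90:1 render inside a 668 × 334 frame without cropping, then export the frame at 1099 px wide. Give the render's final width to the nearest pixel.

At 668×334 the render is height-limited, so width = 334 × 1.900 ≈ 634.60 px.
Resizing to 1099 px wide multiplies everything by 1.6452: 634.60 → 1044.05 px.

1044 px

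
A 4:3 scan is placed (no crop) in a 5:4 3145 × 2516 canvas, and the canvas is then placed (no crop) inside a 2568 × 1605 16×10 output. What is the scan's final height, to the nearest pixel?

1505 px

First fit — 4:3 into 3145×2516 spans the width: 3145.00 × 2358.75.
5:4 in 2568×1605: fills the height, so the intermediate becomes 2006.25 × 1605.00 — a scale of ×0.6379.
Applying the same ×0.6379: 2358.75 → 1504.69.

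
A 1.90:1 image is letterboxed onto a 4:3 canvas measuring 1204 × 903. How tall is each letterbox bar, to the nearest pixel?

135 px

1.90:1 (1.900) > 4:3 (1.333), so the image fills the width.
That makes the image 633.68 px tall (1204 / 1.900).
Black = 903 − 633.68 = 269.32 px, or 134.66 per bar.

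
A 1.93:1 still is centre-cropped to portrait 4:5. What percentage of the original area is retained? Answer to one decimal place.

portrait 4:5 is narrower than 1.93:1, so the crop keeps the full height and trims the width.
(0.800)/(1.930) ≈ 0.415 of the area survives.

41.5%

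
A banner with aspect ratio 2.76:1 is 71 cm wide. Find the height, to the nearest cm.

26 cm

At 2.76:1, 71 / 2.760 ≈ 25.72.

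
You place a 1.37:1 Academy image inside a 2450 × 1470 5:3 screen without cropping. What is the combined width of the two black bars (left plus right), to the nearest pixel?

1.37:1 Academy (1.370) < 5:3 (1.667), so the image fills the height.
The image is 1470 × 1.370 ≈ 2013.90 px wide.
Leftover width: 2450 − 2013.90 = 436.10 px.

436 px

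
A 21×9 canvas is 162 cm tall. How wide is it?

378 cm

162 × 21/9 = 378.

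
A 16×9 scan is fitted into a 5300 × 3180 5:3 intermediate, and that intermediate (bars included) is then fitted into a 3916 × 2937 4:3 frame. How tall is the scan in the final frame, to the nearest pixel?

2203 px

16×9 in 5300×3180: fills the width, so the scan is 5300.00 × 2981.25.
5:3 in 3916×2937: fills the width, so the intermediate becomes 3916.00 × 2349.60 — a scale of ×0.7389.
The scan scales with it: height 2981.25 × 0.7389 ≈ 2202.75.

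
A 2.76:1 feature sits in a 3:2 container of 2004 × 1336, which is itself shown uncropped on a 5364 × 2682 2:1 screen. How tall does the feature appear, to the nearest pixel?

1458 px

First fit — 2.76:1 into 2004×1336 spans the width: 2004.00 × 726.09.
Second fit — the 3:2 canvas into 5364×2682 spans the height: 4023.00 × 2682.00 (×2.0075 from 2004×1336).
So the feature's height is 726.09 × 2.0075 ≈ 1457.61.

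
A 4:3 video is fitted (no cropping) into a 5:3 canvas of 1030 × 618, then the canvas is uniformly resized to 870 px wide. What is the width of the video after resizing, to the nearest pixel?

696 px

At 1030×618 the video is height-limited, so width = 618 × 4/3 ≈ 824.00 px.
The frame scales by 870/1030 = 0.8447; 824.00 × 0.8447 ≈ 696.00 px.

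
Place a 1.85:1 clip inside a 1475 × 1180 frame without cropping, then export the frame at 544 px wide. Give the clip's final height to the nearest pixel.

294 px

Fitted into 1475×1180, the clip spans the width; its height is 1475 / 1.850 ≈ 797.30 px.
Resizing to 544 px wide multiplies everything by 0.3688: 797.30 → 294.05 px.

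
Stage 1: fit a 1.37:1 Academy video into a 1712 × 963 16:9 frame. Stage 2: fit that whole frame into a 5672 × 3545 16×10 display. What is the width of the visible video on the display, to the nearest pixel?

4371 px

1.37:1 Academy in 1712×963: fills the height, so the video is 1319.31 × 963.00.
The 16:9 canvas is width-limited in 5672×3545, giving 5672.00 × 3190.50; scale factor 3.3131.
So the video's width is 1319.31 × 3.3131 ≈ 4370.98.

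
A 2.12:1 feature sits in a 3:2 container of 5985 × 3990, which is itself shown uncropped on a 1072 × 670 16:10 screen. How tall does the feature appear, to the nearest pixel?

Inside the 5985×3990 canvas the feature is width-limited at 5985.00 × 2823.11.
Second fit — the 3:2 canvas into 1072×670 spans the height: 1005.00 × 670.00 (×0.1679 from 5985×3990).
So the feature's height is 2823.11 × 0.1679 ≈ 474.06.

474 px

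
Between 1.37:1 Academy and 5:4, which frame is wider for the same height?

1.37 and 5:4 = 1.25; 1.37 > 1.25.

1.37:1 Academy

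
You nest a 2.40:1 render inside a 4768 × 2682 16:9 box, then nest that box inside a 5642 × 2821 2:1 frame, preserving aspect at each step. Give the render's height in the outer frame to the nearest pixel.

2090 px

First fit — 2.40:1 into 4768×2682 spans the width: 4768.00 × 1986.67.
16:9 in 5642×2821: fills the height, so the intermediate becomes 5015.11 × 2821.00 — a scale of ×1.0518.
So the render's height is 1986.67 × 1.0518 ≈ 2089.63.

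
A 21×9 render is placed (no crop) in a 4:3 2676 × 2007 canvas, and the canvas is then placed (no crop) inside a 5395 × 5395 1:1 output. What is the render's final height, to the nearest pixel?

2312 px

First fit — 21×9 into 2676×2007 spans the width: 2676.00 × 1146.86.
Second fit — the 4:3 canvas into 5395×5395 spans the width: 5395.00 × 4046.25 (×2.0161 from 2676×2007).
Applying the same ×2.0161: 1146.86 → 2312.14.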